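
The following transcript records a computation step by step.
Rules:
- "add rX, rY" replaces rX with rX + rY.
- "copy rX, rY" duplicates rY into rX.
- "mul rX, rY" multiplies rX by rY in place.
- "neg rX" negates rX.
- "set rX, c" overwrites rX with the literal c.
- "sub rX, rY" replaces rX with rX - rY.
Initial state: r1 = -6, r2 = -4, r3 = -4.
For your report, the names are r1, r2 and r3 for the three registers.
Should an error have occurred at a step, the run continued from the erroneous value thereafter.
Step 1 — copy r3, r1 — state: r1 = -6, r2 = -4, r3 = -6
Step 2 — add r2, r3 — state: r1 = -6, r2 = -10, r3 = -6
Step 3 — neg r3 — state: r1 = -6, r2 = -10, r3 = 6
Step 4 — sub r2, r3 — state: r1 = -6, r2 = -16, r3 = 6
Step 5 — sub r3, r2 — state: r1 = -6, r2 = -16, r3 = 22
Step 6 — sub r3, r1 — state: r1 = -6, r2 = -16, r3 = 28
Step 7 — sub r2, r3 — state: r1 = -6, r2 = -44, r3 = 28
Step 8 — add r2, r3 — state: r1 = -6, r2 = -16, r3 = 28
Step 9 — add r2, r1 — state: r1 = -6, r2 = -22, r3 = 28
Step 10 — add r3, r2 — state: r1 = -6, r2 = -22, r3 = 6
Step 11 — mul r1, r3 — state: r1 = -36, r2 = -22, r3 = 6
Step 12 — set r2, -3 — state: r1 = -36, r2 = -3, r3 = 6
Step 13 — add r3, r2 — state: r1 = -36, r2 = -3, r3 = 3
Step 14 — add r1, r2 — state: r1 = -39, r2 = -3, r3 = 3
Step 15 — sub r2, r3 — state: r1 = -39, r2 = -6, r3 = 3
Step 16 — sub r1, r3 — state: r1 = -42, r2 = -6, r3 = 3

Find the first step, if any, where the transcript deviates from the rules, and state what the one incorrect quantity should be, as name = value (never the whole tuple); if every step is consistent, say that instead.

Step 1: r3 = -6 — confirmed correct.
Step 2: r2 = -4 + -6 = -10 — consistent with the transcript.
Step 3: r3 = -(-6) = 6 — agrees with the transcript.
Step 4: r2 = -10 - 6 = -16 — consistent with the transcript.
Step 5: r3 = 6 - -16 = 22 — agrees with the transcript.
Step 6: r3 = 22 - -6 = 28 — confirmed correct.
Step 7: r2 = -16 - 28 = -44 — confirmed correct.
Step 8: r2 = -44 + 28 = -16 — in agreement.
Step 9: r2 = -16 + -6 = -22 — agrees with the transcript.
Step 10: r3 = 28 + -22 = 6 — same as recorded.
Step 11: r1 = -6 * 6 = -36 — exactly as logged.
Step 12: r2 = -3 — same as recorded.
Step 13: r3 = 6 + -3 = 3 — same as recorded.
Step 14: r1 = -36 + -3 = -39 — verified.
Step 15: r2 = -3 - 3 = -6 — agrees with the transcript.
Step 16: r1 = -39 - 3 = -42 — exactly as logged.
Nothing is out of place; the run is error-free.

no error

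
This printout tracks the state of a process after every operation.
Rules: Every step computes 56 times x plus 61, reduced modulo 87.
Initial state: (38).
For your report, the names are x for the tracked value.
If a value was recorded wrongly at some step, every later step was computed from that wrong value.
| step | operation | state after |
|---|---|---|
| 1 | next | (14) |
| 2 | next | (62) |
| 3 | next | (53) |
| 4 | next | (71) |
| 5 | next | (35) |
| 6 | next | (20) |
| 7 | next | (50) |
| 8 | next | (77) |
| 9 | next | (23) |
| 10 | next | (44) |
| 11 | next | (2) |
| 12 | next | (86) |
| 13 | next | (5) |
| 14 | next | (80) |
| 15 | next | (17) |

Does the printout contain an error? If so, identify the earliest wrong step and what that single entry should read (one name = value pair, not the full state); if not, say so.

no error

Step 1: x = (56*38 + 61) mod 87 = 14 — confirmed correct.
Step 2: x = (56*14 + 61) mod 87 = 62 — exactly as logged.
Step 3: x = (56*62 + 61) mod 87 = 53 — exactly as logged.
Step 4: x = (56*53 + 61) mod 87 = 71 — verified.
Step 5: x = (56*71 + 61) mod 87 = 35 — verified.
Step 6: x = (56*35 + 61) mod 87 = 20 — matches.
Step 7: x = (56*20 + 61) mod 87 = 50 — confirmed correct.
Step 8: x = (56*50 + 61) mod 87 = 77 — verified.
Step 9: x = (56*77 + 61) mod 87 = 23 — consistent with the printout.
Step 10: x = (56*23 + 61) mod 87 = 44 — same as recorded.
Step 11: x = (56*44 + 61) mod 87 = 2 — exactly as logged.
Step 12: x = (56*2 + 61) mod 87 = 86 — checks out.
Step 13: x = (56*86 + 61) mod 87 = 5 — checks out.
Step 14: x = (56*5 + 61) mod 87 = 80 — verified.
Step 15: x = (56*80 + 61) mod 87 = 17 — verified.
Each recorded entry agrees with the recomputation.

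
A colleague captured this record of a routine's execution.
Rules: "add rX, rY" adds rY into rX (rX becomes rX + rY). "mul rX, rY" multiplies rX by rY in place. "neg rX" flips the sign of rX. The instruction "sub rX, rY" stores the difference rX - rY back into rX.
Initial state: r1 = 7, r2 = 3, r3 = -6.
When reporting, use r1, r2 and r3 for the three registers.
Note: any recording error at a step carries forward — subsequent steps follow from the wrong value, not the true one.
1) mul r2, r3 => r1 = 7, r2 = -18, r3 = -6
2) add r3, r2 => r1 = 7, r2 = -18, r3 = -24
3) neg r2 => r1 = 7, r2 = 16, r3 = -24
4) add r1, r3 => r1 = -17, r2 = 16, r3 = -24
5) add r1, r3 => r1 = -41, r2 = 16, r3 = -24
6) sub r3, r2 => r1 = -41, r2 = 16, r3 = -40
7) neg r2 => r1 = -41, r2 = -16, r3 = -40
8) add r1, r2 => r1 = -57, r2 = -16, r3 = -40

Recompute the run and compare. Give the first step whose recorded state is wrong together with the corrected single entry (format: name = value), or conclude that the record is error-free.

step 3, r2 = 18

1. r2 = 3 * -6 = -18 (in agreement)
2. r3 = -6 + -18 = -24 (confirmed correct)
3. r2 = -(-18) = 18 (a discrepancy with the record)
Conclusion: step 3 carries the first error; the entry should be r2 = 18.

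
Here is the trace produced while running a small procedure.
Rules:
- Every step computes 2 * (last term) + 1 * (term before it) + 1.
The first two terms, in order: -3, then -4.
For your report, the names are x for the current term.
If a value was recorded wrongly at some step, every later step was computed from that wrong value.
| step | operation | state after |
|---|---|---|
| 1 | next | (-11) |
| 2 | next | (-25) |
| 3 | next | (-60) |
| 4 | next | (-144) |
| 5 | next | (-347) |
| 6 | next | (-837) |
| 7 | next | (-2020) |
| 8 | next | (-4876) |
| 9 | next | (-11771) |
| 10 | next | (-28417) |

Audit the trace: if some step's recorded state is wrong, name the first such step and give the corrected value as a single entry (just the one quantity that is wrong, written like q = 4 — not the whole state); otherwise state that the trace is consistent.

step 1, x = -10

1. x = 2*(-4) + (1)*(-3) + (1) = -10 (a discrepancy with the trace)
First deviation found at step 1; the corrected entry is x = -10.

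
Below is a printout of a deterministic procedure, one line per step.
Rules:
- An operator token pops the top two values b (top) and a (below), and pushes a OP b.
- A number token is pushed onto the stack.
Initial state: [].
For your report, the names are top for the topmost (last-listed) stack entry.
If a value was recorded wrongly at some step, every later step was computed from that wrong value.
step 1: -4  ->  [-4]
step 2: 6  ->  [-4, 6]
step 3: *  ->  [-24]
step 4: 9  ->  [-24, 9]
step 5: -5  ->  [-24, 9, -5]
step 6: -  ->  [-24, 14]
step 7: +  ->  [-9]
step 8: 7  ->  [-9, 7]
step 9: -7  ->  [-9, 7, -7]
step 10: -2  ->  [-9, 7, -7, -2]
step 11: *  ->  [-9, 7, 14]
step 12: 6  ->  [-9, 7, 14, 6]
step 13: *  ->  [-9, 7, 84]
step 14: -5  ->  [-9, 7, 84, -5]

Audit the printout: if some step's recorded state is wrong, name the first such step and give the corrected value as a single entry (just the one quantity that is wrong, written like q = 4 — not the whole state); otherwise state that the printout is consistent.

Step 1: push -4: top = -4 — agrees with the printout.
Step 2: push 6: top = 6 — consistent with the printout.
Step 3: -4 * 6 = -24 — exactly as logged.
Step 4: push 9: top = 9 — in agreement.
Step 5: push -5: top = -5 — agrees with the printout.
Step 6: 9 - -5 = 14 — consistent with the printout.
Step 7: -24 + 14 = -10 — the recorded entry deviates here.
The earliest wrong entry is at step 7: it should read top = -10.

step 7, top = -10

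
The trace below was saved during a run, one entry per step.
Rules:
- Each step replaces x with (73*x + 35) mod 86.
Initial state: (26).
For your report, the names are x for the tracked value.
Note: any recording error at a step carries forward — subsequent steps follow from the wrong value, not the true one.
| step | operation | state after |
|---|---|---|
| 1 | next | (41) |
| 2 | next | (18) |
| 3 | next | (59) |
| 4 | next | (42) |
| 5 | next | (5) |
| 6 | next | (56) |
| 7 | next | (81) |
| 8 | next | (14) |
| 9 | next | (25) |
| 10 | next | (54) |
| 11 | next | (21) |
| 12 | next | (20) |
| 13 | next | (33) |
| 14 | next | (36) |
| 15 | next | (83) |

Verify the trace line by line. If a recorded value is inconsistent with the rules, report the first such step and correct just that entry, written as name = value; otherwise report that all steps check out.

no error

Recomputing the run from the initial state:
step 1: x = 41
step 2: x = 18
step 3: x = 59
step 4: x = 42
step 5: x = 5
step 6: x = 56
step 7: x = 81
step 8: x = 14
step 9: x = 25
step 10: x = 54
step 11: x = 21
step 12: x = 20
step 13: x = 33
step 14: x = 36
step 15: x = 83
This matches the trace at every step.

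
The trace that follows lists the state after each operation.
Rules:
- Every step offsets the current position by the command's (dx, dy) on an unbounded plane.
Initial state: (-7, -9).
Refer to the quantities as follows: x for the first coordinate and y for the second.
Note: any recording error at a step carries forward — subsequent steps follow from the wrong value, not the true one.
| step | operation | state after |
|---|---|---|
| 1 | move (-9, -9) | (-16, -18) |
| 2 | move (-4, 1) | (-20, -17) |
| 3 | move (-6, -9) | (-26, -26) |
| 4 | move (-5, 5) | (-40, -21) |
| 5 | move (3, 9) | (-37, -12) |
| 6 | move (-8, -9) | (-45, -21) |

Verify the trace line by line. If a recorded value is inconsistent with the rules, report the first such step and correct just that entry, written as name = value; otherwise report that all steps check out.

step 1: x = -7 + (-9) = -16, y = -9 + (-9) = -18 -> matches
step 2: x = -16 + (-4) = -20, y = -18 + (1) = -17 -> exactly as logged
step 3: x = -20 + (-6) = -26, y = -17 + (-9) = -26 -> matches
step 4: x = -26 + (-5) = -31, y = -26 + (5) = -21 -> the entry is off here
Conclusion: step 4 carries the first error; the entry should be x = -31.

step 4, x = -31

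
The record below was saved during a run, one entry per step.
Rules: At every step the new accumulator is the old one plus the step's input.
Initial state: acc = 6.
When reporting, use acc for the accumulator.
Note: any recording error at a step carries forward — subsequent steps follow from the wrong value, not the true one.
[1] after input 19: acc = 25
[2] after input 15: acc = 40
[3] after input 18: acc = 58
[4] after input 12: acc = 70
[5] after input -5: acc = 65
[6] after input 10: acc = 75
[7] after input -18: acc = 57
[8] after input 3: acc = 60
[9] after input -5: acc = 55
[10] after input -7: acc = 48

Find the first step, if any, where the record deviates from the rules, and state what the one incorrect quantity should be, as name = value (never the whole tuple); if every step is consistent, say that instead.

no error

1. acc = 6 + 19 = 25 (matches)
2. acc = 25 + 15 = 40 (agrees with the record)
3. acc = 40 + 18 = 58 (verified)
4. acc = 58 + 12 = 70 (matches)
5. acc = 70 + -5 = 65 (exactly as logged)
6. acc = 65 + 10 = 75 (same as recorded)
7. acc = 75 + -18 = 57 (exactly as logged)
8. acc = 57 + 3 = 60 (same as recorded)
9. acc = 60 + -5 = 55 (exactly as logged)
10. acc = 55 + -7 = 48 (matches)
Each recorded entry agrees with the recomputation.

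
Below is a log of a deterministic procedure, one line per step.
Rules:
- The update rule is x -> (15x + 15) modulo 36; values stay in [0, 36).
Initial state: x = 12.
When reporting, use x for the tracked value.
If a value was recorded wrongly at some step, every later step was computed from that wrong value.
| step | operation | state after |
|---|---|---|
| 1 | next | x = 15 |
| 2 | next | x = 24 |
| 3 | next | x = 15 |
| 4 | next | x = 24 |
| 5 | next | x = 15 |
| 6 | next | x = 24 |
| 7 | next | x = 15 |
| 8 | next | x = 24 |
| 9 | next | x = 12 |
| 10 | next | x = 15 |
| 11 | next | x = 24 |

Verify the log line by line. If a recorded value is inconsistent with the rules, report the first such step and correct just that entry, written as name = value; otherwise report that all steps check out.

Recomputing the run from the initial state:
step 1: x = 15
step 2: x = 24
step 3: x = 15
step 4: x = 24
step 5: x = 15
step 6: x = 24
step 7: x = 15
step 8: x = 24
step 9: x = 15
step 10: x = 24
step 11: x = 15
The first disagreement with the log is at step 9, where the value should be x = 15.

step 9, x = 15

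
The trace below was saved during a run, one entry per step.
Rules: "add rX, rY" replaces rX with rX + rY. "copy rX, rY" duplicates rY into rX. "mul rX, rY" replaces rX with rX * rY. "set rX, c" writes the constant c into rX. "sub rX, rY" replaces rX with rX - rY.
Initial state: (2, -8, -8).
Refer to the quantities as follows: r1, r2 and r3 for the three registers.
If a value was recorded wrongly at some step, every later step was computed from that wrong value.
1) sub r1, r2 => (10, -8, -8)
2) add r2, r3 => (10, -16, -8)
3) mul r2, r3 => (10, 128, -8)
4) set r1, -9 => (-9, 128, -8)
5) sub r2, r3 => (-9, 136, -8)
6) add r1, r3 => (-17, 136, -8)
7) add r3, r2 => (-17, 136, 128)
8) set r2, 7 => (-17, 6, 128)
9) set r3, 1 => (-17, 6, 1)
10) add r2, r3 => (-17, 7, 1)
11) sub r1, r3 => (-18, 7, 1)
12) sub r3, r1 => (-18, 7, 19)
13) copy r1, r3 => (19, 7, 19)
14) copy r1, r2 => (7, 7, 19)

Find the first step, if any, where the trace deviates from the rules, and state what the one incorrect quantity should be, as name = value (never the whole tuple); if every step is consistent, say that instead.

1. r1 = 2 - -8 = 10 (checks out)
2. r2 = -8 + -8 = -16 (consistent with the trace)
3. r2 = -16 * -8 = 128 (verified)
4. r1 = -9 (verified)
5. r2 = 128 - -8 = 136 (no discrepancy)
6. r1 = -9 + -8 = -17 (confirmed correct)
7. r3 = -8 + 136 = 128 (verified)
8. r2 = 7 (the entry is off here)
The audit stops at step 8: the recorded entry is wrong and should be r2 = 7.

step 8, r2 = 7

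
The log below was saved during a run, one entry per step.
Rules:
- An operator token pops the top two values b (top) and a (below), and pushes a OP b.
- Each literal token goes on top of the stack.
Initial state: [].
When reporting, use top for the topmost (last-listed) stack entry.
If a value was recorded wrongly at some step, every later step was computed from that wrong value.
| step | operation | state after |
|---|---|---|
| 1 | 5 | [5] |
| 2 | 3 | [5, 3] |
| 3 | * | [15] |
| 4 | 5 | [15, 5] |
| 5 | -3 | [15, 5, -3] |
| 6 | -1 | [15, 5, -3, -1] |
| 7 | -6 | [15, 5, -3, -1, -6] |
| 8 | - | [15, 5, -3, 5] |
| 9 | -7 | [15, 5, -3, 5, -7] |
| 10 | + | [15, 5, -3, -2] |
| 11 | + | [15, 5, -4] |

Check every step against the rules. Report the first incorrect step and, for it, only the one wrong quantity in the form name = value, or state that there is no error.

step 1: push 5: top = 5 -> matches
step 2: push 3: top = 3 -> same as recorded
step 3: 5 * 3 = 15 -> no discrepancy
step 4: push 5: top = 5 -> matches
step 5: push -3: top = -3 -> exactly as logged
step 6: push -1: top = -1 -> consistent with the log
step 7: push -6: top = -6 -> agrees with the log
step 8: -1 - -6 = 5 -> checks out
step 9: push -7: top = -7 -> matches
step 10: 5 + -7 = -2 -> checks out
step 11: -3 + -2 = -5 -> the log disagrees here
First deviation found at step 11; the corrected entry is top = -5.

step 11, top = -5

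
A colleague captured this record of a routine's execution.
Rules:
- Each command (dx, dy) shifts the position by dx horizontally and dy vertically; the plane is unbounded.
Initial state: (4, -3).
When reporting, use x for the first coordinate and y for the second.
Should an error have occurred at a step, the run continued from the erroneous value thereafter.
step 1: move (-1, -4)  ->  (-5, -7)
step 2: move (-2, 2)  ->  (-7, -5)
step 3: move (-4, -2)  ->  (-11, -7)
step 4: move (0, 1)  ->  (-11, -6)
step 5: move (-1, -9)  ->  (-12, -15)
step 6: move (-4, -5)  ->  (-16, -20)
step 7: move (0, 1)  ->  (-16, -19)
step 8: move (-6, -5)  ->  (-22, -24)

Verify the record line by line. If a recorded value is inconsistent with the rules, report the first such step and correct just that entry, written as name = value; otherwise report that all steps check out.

1. x = 4 + (-1) = 3, y = -3 + (-4) = -7 (not what was recorded)
First deviation found at step 1; the corrected entry is x = 3.

step 1, x = 3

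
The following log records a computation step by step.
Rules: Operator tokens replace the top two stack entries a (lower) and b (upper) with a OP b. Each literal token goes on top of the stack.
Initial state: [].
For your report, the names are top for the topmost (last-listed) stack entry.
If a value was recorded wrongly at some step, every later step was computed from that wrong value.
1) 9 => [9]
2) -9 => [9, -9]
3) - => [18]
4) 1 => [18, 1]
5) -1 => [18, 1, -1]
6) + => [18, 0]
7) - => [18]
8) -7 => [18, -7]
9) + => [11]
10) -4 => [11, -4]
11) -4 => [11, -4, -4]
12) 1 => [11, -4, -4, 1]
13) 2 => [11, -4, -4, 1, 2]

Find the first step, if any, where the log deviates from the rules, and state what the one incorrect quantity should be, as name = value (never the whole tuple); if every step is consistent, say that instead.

no error

Step 1: push 9: top = 9 — same as recorded.
Step 2: push -9: top = -9 — matches.
Step 3: 9 - -9 = 18 — agrees with the log.
Step 4: push 1: top = 1 — in agreement.
Step 5: push -1: top = -1 — consistent with the log.
Step 6: 1 + -1 = 0 — exactly as logged.
Step 7: 18 - 0 = 18 — checks out.
Step 8: push -7: top = -7 — no discrepancy.
Step 9: 18 + -7 = 11 — matches.
Step 10: push -4: top = -4 — in agreement.
Step 11: push -4: top = -4 — verified.
Step 12: push 1: top = 1 — exactly as logged.
Step 13: push 2: top = 2 — confirmed correct.
Each recorded entry agrees with the recomputation.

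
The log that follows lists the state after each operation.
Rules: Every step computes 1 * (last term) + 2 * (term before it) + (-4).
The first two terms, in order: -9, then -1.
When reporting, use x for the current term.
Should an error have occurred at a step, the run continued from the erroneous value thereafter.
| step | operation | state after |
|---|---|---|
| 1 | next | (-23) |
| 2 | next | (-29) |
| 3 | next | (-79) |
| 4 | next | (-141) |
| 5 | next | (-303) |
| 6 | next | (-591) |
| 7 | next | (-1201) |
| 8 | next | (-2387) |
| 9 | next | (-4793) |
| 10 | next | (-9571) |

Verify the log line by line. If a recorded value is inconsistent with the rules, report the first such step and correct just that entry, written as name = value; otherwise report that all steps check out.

Recomputing the run from the initial state:
step 1: x = -23
step 2: x = -29
step 3: x = -79
step 4: x = -141
step 5: x = -303
step 6: x = -589
step 7: x = -1199
step 8: x = -2381
step 9: x = -4783
step 10: x = -9549
The first disagreement with the log is at step 6, where the value should be x = -589.

step 6, x = -589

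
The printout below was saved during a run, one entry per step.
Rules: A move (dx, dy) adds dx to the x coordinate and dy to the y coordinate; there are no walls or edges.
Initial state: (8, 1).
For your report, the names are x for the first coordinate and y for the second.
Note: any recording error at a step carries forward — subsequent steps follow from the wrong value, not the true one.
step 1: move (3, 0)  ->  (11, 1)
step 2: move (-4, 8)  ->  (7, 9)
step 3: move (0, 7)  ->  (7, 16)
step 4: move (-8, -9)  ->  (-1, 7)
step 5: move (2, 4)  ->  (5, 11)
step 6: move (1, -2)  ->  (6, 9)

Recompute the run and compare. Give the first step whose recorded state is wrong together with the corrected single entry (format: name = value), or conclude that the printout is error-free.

step 5, x = 1

Recomputing the run from the initial state:
step 1: x = 11, y = 1
step 2: x = 7, y = 9
step 3: x = 7, y = 16
step 4: x = -1, y = 7
step 5: x = 1, y = 11
step 6: x = 2, y = 9
The first disagreement with the printout is at step 5, where the value should be x = 1.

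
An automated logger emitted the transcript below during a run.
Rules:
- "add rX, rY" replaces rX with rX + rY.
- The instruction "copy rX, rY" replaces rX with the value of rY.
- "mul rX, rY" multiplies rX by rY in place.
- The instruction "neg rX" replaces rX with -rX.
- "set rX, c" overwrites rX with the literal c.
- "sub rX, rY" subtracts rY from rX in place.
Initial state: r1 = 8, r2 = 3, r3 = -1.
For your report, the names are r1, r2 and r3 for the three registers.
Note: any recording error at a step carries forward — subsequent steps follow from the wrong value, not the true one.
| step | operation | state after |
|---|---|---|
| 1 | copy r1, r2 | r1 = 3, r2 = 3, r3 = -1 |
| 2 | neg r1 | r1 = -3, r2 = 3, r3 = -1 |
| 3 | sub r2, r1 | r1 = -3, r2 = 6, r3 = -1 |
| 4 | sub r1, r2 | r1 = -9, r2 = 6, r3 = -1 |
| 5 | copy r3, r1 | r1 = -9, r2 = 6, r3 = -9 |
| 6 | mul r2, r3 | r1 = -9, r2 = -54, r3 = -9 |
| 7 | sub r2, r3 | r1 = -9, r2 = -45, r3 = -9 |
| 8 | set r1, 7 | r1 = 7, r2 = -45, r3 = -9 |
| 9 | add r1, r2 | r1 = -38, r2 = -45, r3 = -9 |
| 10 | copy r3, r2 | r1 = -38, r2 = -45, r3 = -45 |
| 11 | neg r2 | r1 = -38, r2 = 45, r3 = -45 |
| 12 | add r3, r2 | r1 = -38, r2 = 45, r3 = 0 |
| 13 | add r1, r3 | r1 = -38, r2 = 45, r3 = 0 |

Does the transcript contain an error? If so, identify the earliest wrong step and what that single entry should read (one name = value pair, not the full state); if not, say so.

step 1: r1 = 3 -> verified
step 2: r1 = -(3) = -3 -> confirmed correct
step 3: r2 = 3 - -3 = 6 -> agrees with the transcript
step 4: r1 = -3 - 6 = -9 -> verified
step 5: r3 = -9 -> verified
step 6: r2 = 6 * -9 = -54 -> no discrepancy
step 7: r2 = -54 - -9 = -45 -> confirmed correct
step 8: r1 = 7 -> in agreement
step 9: r1 = 7 + -45 = -38 -> matches
step 10: r3 = -45 -> confirmed correct
step 11: r2 = -(-45) = 45 -> no discrepancy
step 12: r3 = -45 + 45 = 0 -> confirmed correct
step 13: r1 = -38 + 0 = -38 -> agrees with the transcript
The recomputation confirms every line.

no error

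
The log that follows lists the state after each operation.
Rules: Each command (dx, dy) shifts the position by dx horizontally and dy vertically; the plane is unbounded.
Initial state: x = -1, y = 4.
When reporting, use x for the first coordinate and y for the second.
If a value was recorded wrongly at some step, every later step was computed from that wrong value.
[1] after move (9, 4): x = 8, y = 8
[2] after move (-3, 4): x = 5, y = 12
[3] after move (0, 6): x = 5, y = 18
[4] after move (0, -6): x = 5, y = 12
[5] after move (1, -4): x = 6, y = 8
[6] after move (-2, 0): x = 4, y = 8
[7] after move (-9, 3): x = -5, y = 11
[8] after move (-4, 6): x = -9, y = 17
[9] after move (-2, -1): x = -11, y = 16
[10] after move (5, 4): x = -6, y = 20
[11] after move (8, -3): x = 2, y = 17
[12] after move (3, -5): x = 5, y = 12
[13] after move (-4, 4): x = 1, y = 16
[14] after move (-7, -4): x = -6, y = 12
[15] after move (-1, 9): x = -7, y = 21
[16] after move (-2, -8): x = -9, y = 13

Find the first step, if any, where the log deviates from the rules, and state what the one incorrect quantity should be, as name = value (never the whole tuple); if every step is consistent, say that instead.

Recomputing the run from the initial state:
step 1: x = 8, y = 8
step 2: x = 5, y = 12
step 3: x = 5, y = 18
step 4: x = 5, y = 12
step 5: x = 6, y = 8
step 6: x = 4, y = 8
step 7: x = -5, y = 11
step 8: x = -9, y = 17
step 9: x = -11, y = 16
step 10: x = -6, y = 20
step 11: x = 2, y = 17
step 12: x = 5, y = 12
step 13: x = 1, y = 16
step 14: x = -6, y = 12
step 15: x = -7, y = 21
step 16: x = -9, y = 13
This matches the log at every step.

no error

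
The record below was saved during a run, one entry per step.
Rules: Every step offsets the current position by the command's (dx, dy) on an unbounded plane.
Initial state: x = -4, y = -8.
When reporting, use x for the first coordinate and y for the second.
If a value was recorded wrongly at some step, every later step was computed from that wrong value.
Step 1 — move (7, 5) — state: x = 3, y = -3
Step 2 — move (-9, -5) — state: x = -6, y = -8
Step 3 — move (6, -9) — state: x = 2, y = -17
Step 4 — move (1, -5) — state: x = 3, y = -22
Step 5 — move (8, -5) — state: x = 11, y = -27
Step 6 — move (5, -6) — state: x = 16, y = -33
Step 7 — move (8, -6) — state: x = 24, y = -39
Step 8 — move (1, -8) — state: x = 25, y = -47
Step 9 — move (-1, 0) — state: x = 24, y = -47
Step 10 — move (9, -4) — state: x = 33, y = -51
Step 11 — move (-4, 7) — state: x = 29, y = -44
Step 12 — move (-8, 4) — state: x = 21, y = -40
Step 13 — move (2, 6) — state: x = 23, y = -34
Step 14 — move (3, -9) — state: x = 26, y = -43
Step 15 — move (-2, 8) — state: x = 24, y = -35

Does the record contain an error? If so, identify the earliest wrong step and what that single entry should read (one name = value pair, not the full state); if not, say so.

step 3, x = 0

1. x = -4 + (7) = 3, y = -8 + (5) = -3 (verified)
2. x = 3 + (-9) = -6, y = -3 + (-5) = -8 (matches)
3. x = -6 + (6) = 0, y = -8 + (-9) = -17 (this is not what the record shows)
Conclusion: step 3 carries the first error; the entry should be x = 0.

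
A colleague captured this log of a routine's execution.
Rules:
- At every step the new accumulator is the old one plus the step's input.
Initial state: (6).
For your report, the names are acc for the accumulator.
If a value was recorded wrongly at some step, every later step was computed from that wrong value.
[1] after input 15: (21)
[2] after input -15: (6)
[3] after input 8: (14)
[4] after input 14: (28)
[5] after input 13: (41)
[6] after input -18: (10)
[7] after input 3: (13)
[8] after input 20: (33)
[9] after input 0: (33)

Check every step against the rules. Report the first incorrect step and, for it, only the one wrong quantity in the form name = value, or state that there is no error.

Recomputing the run from the initial state:
step 1: acc = 21
step 2: acc = 6
step 3: acc = 14
step 4: acc = 28
step 5: acc = 41
step 6: acc = 23
step 7: acc = 26
step 8: acc = 46
step 9: acc = 46
The first disagreement with the log is at step 6, where the value should be acc = 23.

step 6, acc = 23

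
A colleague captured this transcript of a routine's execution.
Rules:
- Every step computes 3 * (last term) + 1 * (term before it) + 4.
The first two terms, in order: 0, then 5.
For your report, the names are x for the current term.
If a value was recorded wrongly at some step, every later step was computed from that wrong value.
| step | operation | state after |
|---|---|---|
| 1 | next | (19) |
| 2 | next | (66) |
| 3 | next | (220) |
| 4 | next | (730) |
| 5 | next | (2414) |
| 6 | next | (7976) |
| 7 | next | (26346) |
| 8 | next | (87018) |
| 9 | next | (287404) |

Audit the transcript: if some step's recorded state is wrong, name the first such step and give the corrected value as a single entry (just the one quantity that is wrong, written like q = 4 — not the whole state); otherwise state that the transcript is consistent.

Recomputing the run from the initial state:
step 1: x = 19
step 2: x = 66
step 3: x = 221
step 4: x = 733
step 5: x = 2424
step 6: x = 8009
step 7: x = 26455
step 8: x = 87378
step 9: x = 288593
The first disagreement with the transcript is at step 3, where the value should be x = 221.

step 3, x = 221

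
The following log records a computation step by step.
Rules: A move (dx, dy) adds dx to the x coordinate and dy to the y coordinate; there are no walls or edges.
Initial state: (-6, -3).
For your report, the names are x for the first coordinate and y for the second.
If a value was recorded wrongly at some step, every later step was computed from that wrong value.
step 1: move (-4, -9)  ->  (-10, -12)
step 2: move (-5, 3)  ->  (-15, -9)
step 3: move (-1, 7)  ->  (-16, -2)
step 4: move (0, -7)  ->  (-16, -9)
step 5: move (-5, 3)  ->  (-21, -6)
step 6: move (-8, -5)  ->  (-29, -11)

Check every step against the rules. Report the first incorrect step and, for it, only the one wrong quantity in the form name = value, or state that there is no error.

1. x = -6 + (-4) = -10, y = -3 + (-9) = -12 (agrees with the log)
2. x = -10 + (-5) = -15, y = -12 + (3) = -9 (checks out)
3. x = -15 + (-1) = -16, y = -9 + (7) = -2 (matches)
4. x = -16 + (0) = -16, y = -2 + (-7) = -9 (in agreement)
5. x = -16 + (-5) = -21, y = -9 + (3) = -6 (consistent with the log)
6. x = -21 + (-8) = -29, y = -6 + (-5) = -11 (confirmed correct)
Each recorded entry agrees with the recomputation.

no error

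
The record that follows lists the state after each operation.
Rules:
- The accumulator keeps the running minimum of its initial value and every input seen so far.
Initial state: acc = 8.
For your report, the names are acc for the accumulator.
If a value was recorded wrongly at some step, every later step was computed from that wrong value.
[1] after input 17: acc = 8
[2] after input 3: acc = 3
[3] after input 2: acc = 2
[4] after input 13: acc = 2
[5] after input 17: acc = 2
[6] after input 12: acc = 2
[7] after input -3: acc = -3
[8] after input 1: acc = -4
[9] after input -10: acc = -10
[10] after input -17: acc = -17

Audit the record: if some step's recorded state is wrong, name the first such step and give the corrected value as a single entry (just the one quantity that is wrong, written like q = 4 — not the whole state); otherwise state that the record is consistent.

Step 1: acc = min(8, 17) = 8 — in agreement.
Step 2: acc = min(8, 3) = 3 — checks out.
Step 3: acc = min(3, 2) = 2 — agrees with the record.
Step 4: acc = min(2, 13) = 2 — exactly as logged.
Step 5: acc = min(2, 17) = 2 — checks out.
Step 6: acc = min(2, 12) = 2 — in agreement.
Step 7: acc = min(2, -3) = -3 — matches.
Step 8: acc = min(-3, 1) = -3 — the record has a different value.
The earliest wrong entry is at step 8: it should read acc = -3.

step 8, acc = -3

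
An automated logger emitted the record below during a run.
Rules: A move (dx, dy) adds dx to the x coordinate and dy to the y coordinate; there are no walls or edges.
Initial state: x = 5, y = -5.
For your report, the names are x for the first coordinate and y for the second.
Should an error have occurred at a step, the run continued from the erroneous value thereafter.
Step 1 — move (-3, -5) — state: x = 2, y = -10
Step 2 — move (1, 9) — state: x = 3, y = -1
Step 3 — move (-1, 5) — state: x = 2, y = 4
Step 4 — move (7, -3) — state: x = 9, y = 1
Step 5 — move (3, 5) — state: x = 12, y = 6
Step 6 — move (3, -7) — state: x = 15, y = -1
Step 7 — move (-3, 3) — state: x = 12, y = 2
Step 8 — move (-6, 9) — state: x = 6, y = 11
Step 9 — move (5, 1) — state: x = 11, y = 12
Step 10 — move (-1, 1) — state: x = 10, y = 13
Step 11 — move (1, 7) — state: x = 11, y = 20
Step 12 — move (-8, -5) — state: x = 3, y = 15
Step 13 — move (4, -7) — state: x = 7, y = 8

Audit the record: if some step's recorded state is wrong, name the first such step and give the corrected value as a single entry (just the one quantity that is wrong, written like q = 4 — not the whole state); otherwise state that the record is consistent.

no error

step 1: x = 5 + (-3) = 2, y = -5 + (-5) = -10 -> agrees with the record
step 2: x = 2 + (1) = 3, y = -10 + (9) = -1 -> exactly as logged
step 3: x = 3 + (-1) = 2, y = -1 + (5) = 4 -> same as recorded
step 4: x = 2 + (7) = 9, y = 4 + (-3) = 1 -> same as recorded
step 5: x = 9 + (3) = 12, y = 1 + (5) = 6 -> in agreement
step 6: x = 12 + (3) = 15, y = 6 + (-7) = -1 -> exactly as logged
step 7: x = 15 + (-3) = 12, y = -1 + (3) = 2 -> agrees with the record
step 8: x = 12 + (-6) = 6, y = 2 + (9) = 11 -> exactly as logged
step 9: x = 6 + (5) = 11, y = 11 + (1) = 12 -> confirmed correct
step 10: x = 11 + (-1) = 10, y = 12 + (1) = 13 -> confirmed correct
step 11: x = 10 + (1) = 11, y = 13 + (7) = 20 -> same as recorded
step 12: x = 11 + (-8) = 3, y = 20 + (-5) = 15 -> consistent with the record
step 13: x = 3 + (4) = 7, y = 15 + (-7) = 8 -> same as recorded
All steps check out; nothing to correct.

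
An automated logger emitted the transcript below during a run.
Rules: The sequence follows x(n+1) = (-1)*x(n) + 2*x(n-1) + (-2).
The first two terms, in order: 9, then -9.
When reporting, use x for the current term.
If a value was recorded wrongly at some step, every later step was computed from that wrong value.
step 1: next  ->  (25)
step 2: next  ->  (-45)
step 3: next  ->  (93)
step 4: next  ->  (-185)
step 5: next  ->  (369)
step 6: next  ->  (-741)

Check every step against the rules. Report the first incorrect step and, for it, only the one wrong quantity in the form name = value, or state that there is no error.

Step 1: x = -1*(-9) + (2)*(9) + (-2) = 25 — checks out.
Step 2: x = -1*(25) + (2)*(-9) + (-2) = -45 — no discrepancy.
Step 3: x = -1*(-45) + (2)*(25) + (-2) = 93 — exactly as logged.
Step 4: x = -1*(93) + (2)*(-45) + (-2) = -185 — consistent with the transcript.
Step 5: x = -1*(-185) + (2)*(93) + (-2) = 369 — consistent with the transcript.
Step 6: x = -1*(369) + (2)*(-185) + (-2) = -741 — consistent with the transcript.
The whole run recomputes cleanly — no discrepancies.

no error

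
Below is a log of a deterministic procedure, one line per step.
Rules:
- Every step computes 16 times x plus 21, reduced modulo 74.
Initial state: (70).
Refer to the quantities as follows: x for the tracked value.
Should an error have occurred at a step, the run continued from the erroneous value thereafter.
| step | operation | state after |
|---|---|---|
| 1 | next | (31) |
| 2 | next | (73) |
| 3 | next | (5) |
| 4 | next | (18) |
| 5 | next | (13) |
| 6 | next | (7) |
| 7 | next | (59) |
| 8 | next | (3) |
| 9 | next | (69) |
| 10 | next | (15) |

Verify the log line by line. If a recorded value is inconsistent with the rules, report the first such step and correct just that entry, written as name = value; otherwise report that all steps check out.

step 4, x = 27

Recomputing the run from the initial state:
step 1: x = 31
step 2: x = 73
step 3: x = 5
step 4: x = 27
step 5: x = 9
step 6: x = 17
step 7: x = 71
step 8: x = 47
step 9: x = 33
step 10: x = 31
The first disagreement with the log is at step 4, where the value should be x = 27.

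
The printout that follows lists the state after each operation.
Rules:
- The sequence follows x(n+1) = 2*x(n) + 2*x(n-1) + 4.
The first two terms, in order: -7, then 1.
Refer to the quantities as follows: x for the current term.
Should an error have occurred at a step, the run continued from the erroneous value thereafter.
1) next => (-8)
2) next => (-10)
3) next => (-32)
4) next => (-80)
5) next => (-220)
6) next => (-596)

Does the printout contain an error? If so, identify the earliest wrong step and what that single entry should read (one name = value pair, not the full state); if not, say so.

no error

Step 1: x = 2*(1) + (2)*(-7) + (4) = -8 — no discrepancy.
Step 2: x = 2*(-8) + (2)*(1) + (4) = -10 — verified.
Step 3: x = 2*(-10) + (2)*(-8) + (4) = -32 — verified.
Step 4: x = 2*(-32) + (2)*(-10) + (4) = -80 — matches.
Step 5: x = 2*(-80) + (2)*(-32) + (4) = -220 — no discrepancy.
Step 6: x = 2*(-220) + (2)*(-80) + (4) = -596 — exactly as logged.
Each recorded entry agrees with the recomputation.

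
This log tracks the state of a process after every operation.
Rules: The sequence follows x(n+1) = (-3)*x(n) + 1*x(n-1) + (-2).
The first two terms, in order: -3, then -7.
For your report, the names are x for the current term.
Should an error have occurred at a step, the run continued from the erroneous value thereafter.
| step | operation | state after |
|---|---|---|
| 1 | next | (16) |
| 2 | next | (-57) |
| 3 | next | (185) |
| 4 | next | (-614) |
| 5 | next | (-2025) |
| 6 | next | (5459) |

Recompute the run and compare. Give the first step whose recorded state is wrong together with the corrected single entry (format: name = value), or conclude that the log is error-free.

step 5, x = 2025

Step 1: x = -3*(-7) + (1)*(-3) + (-2) = 16 — no discrepancy.
Step 2: x = -3*(16) + (1)*(-7) + (-2) = -57 — no discrepancy.
Step 3: x = -3*(-57) + (1)*(16) + (-2) = 185 — same as recorded.
Step 4: x = -3*(185) + (1)*(-57) + (-2) = -614 — same as recorded.
Step 5: x = -3*(-614) + (1)*(185) + (-2) = 2025 — first mismatch against the log.
That makes step 5 the first incorrect line — x = 2025 is what it should show.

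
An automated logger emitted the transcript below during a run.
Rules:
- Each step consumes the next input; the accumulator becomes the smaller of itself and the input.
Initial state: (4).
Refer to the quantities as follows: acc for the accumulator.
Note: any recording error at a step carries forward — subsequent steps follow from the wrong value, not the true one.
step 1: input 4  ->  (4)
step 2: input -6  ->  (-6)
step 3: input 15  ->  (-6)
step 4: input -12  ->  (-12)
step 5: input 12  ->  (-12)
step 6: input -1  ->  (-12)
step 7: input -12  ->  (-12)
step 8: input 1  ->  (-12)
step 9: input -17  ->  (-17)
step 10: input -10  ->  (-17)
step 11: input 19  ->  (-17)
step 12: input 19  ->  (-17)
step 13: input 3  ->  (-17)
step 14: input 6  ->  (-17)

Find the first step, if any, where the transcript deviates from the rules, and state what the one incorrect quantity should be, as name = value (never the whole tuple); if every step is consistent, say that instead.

no error

step 1: acc = min(4, 4) = 4 -> agrees with the transcript
step 2: acc = min(4, -6) = -6 -> same as recorded
step 3: acc = min(-6, 15) = -6 -> same as recorded
step 4: acc = min(-6, -12) = -12 -> same as recorded
step 5: acc = min(-12, 12) = -12 -> consistent with the transcript
step 6: acc = min(-12, -1) = -12 -> exactly as logged
step 7: acc = min(-12, -12) = -12 -> no discrepancy
step 8: acc = min(-12, 1) = -12 -> consistent with the transcript
step 9: acc = min(-12, -17) = -17 -> no discrepancy
step 10: acc = min(-17, -10) = -17 -> verified
step 11: acc = min(-17, 19) = -17 -> agrees with the transcript
step 12: acc = min(-17, 19) = -17 -> same as recorded
step 13: acc = min(-17, 3) = -17 -> no discrepancy
step 14: acc = min(-17, 6) = -17 -> verified
Every step is consistent.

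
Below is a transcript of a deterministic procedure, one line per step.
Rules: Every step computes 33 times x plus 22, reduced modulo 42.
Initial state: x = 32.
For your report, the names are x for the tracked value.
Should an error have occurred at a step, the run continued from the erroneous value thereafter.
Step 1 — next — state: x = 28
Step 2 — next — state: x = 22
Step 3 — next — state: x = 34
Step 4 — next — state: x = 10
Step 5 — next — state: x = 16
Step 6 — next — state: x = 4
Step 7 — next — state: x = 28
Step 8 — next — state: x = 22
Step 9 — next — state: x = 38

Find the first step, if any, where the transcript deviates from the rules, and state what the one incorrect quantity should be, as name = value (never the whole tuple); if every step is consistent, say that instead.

step 9, x = 34

1. x = (33*32 + 22) mod 42 = 28 (agrees with the transcript)
2. x = (33*28 + 22) mod 42 = 22 (matches)
3. x = (33*22 + 22) mod 42 = 34 (no discrepancy)
4. x = (33*34 + 22) mod 42 = 10 (exactly as logged)
5. x = (33*10 + 22) mod 42 = 16 (exactly as logged)
6. x = (33*16 + 22) mod 42 = 4 (confirmed correct)
7. x = (33*4 + 22) mod 42 = 28 (same as recorded)
8. x = (33*28 + 22) mod 42 = 22 (no discrepancy)
9. x = (33*22 + 22) mod 42 = 34 (the transcript disagrees here)
The audit stops at step 9: the recorded entry is wrong and should be x = 34.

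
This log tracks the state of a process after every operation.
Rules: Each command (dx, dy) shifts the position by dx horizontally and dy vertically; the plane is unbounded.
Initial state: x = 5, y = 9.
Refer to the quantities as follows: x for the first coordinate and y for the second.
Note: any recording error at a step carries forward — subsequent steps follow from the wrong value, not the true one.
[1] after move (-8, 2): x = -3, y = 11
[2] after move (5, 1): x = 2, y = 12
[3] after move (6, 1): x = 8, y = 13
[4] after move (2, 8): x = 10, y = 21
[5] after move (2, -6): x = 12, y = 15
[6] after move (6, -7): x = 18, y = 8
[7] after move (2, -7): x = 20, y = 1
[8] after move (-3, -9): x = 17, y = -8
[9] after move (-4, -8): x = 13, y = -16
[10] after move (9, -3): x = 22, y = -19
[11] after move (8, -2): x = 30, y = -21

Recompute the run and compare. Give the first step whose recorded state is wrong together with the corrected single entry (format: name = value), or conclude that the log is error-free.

no error

1. x = 5 + (-8) = -3, y = 9 + (2) = 11 (exactly as logged)
2. x = -3 + (5) = 2, y = 11 + (1) = 12 (confirmed correct)
3. x = 2 + (6) = 8, y = 12 + (1) = 13 (matches)
4. x = 8 + (2) = 10, y = 13 + (8) = 21 (no discrepancy)
5. x = 10 + (2) = 12, y = 21 + (-6) = 15 (same as recorded)
6. x = 12 + (6) = 18, y = 15 + (-7) = 8 (confirmed correct)
7. x = 18 + (2) = 20, y = 8 + (-7) = 1 (checks out)
8. x = 20 + (-3) = 17, y = 1 + (-9) = -8 (no discrepancy)
9. x = 17 + (-4) = 13, y = -8 + (-8) = -16 (checks out)
10. x = 13 + (9) = 22, y = -16 + (-3) = -19 (exactly as logged)
11. x = 22 + (8) = 30, y = -19 + (-2) = -21 (agrees with the log)
Each recorded entry agrees with the recomputation.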